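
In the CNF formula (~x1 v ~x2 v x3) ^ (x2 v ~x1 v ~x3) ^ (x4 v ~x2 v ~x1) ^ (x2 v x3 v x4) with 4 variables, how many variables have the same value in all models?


Find all satisfying assignments: 9 model(s).
Check which variables have the same value in every model.
No variable is fixed across all models.
Backbone size = 0.

0


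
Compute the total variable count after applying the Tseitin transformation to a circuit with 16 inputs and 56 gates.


The Tseitin transformation introduces one auxiliary variable per gate.
Total variables = inputs + gates = 16 + 56 = 72.

72


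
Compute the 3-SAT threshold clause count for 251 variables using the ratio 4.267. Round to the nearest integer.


The 3-SAT phase transition occurs at approximately 4.267 clauses per variable.
m = 4.267 * 251 = 1071.017.
Rounded to nearest integer: 1071.

1071


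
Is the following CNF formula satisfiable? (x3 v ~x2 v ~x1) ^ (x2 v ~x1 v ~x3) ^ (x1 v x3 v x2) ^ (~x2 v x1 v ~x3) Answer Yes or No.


Check all 8 possible truth assignments.
Number of satisfying assignments found: 4.
The formula is satisfiable.

Yes


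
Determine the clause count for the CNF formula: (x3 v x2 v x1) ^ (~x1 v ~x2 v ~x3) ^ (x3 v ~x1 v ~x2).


Each group enclosed in parentheses joined by ^ is one clause.
Counting the conjuncts: 3 clauses.

3


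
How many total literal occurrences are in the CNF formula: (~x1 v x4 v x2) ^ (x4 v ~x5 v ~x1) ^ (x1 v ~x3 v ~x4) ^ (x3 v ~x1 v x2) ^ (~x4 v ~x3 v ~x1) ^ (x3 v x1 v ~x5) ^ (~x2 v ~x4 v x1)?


Clause lengths: 3, 3, 3, 3, 3, 3, 3.
Sum = 3 + 3 + 3 + 3 + 3 + 3 + 3 = 21.

21


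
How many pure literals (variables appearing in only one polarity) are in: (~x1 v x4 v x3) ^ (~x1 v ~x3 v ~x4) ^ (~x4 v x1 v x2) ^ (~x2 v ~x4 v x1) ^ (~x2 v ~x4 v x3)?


A pure literal appears in only one polarity across all clauses.
No pure literals found.
Count = 0.

0


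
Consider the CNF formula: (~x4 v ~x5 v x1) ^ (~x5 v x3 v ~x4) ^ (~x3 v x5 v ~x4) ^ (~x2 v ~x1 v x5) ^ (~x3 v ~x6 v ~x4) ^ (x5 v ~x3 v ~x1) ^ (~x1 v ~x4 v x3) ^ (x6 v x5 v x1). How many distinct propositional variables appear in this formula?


Identify each distinct variable in the formula.
Variables found: x1, x2, x3, x4, x5, x6.
Total distinct variables = 6.

6


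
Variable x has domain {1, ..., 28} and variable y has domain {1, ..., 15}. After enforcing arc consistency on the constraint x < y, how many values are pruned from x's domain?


For the constraint x < y, x needs a supporting value in y's domain.
x can be at most 14 (one less than y's maximum).
Valid x values from domain: 14 out of 28.
Pruned = 28 - 14 = 14.

14


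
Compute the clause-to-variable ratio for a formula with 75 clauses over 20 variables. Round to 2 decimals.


Clause-to-variable ratio = clauses / variables.
75 / 20 = 3.75.

3.75


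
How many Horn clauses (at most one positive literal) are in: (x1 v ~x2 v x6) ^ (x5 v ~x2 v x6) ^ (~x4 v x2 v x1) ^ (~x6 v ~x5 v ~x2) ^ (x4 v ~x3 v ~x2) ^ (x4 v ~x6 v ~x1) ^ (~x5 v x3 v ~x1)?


A Horn clause has at most one positive literal.
Clause 1: 2 positive lit(s) -> not Horn
Clause 2: 2 positive lit(s) -> not Horn
Clause 3: 2 positive lit(s) -> not Horn
Clause 4: 0 positive lit(s) -> Horn
Clause 5: 1 positive lit(s) -> Horn
Clause 6: 1 positive lit(s) -> Horn
Clause 7: 1 positive lit(s) -> Horn
Total Horn clauses = 4.

4


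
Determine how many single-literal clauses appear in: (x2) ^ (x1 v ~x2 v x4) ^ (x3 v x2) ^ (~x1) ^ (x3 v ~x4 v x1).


A unit clause contains exactly one literal.
Unit clauses found: (x2), (~x1).
Count = 2.

2


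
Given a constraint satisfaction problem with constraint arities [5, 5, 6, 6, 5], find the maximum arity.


The arities are: 5, 5, 6, 6, 5.
Scan for the maximum value.
Maximum arity = 6.

6


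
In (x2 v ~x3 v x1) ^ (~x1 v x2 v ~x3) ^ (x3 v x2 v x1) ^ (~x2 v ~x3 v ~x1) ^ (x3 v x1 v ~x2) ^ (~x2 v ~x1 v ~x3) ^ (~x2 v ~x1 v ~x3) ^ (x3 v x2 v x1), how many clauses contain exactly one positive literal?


A definite clause has exactly one positive literal.
Clause 1: 2 positive -> not definite
Clause 2: 1 positive -> definite
Clause 3: 3 positive -> not definite
Clause 4: 0 positive -> not definite
Clause 5: 2 positive -> not definite
Clause 6: 0 positive -> not definite
Clause 7: 0 positive -> not definite
Clause 8: 3 positive -> not definite
Definite clause count = 1.

1


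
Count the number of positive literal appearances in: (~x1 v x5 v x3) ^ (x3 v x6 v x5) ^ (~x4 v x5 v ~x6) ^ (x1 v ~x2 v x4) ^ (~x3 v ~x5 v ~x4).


Scan each clause for unnegated literals.
Clause 1: 2 positive; Clause 2: 3 positive; Clause 3: 1 positive; Clause 4: 2 positive; Clause 5: 0 positive.
Total positive literal occurrences = 8.

8


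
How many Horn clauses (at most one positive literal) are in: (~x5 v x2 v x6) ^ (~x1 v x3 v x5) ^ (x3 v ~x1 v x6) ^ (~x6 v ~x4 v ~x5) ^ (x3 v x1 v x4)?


A Horn clause has at most one positive literal.
Clause 1: 2 positive lit(s) -> not Horn
Clause 2: 2 positive lit(s) -> not Horn
Clause 3: 2 positive lit(s) -> not Horn
Clause 4: 0 positive lit(s) -> Horn
Clause 5: 3 positive lit(s) -> not Horn
Total Horn clauses = 1.

1


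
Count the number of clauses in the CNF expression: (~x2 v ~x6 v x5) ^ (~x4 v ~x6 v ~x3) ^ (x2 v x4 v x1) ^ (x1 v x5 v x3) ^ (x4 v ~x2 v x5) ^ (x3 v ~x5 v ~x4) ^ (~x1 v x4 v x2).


Each group enclosed in parentheses joined by ^ is one clause.
Counting the conjuncts: 7 clauses.

7


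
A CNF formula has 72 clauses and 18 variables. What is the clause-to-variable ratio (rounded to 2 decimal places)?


Clause-to-variable ratio = clauses / variables.
72 / 18 = 4.0.

4.0


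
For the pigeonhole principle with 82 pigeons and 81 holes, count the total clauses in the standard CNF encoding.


The PHP encoding has two parts:
1) At-least-one-hole clauses: 82 (one per pigeon, each with 81 literals).
2) At-most-one-pigeon-per-hole clauses: 81 holes * C(82,2) = 81 * 3321 = 269001.
Total clauses = 82 + 269001 = 269083.

269083


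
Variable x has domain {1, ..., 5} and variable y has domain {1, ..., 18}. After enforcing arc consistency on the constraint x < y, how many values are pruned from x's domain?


For the constraint x < y, x needs a supporting value in y's domain.
x can be at most 17 (one less than y's maximum).
Valid x values from domain: 5 out of 5.
Pruned = 5 - 5 = 0.

0


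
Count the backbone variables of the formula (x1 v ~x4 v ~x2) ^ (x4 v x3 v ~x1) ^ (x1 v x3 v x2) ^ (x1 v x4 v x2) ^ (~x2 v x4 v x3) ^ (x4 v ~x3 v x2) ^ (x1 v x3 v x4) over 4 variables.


Find all satisfying assignments: 7 model(s).
Check which variables have the same value in every model.
No variable is fixed across all models.
Backbone size = 0.

0


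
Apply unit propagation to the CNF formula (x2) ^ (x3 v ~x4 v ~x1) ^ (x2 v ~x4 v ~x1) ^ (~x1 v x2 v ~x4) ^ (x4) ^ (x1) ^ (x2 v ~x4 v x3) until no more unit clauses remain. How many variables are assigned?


Unit propagation repeatedly assigns the literal in any unit clause, then simplifies.
Assignments in order: x2 = T, x4 = T, x1 = T, x3 = T.
No further unit clauses remain.
Total variables assigned = 4.

4


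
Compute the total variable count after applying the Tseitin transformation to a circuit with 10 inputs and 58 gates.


The Tseitin transformation introduces one auxiliary variable per gate.
Total variables = inputs + gates = 10 + 58 = 68.

68


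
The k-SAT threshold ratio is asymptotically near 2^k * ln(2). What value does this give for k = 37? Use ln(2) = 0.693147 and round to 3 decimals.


Using the asymptotic formula: threshold ~ 2^k * ln(2).
2^37 = 137438953472.
137438953472 * 0.693147 = 95265398282.256.

95265398282.256


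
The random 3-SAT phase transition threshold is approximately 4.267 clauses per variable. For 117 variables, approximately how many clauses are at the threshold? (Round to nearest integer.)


The 3-SAT phase transition occurs at approximately 4.267 clauses per variable.
m = 4.267 * 117 = 499.239.
Rounded to nearest integer: 499.

499


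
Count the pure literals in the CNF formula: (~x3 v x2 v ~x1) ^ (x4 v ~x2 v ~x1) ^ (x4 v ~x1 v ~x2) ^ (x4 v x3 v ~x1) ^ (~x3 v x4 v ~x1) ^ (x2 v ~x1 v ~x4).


A pure literal appears in only one polarity across all clauses.
Pure literals: x1 (negative only).
Count = 1.

1


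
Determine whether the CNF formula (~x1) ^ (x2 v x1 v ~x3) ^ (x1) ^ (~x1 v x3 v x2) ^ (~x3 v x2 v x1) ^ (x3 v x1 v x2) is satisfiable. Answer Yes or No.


Check all 8 possible truth assignments.
Number of satisfying assignments found: 0.
The formula is unsatisfiable.

No


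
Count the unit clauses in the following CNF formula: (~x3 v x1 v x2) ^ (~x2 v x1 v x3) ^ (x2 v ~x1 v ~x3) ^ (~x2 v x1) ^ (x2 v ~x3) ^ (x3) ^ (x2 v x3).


A unit clause contains exactly one literal.
Unit clauses found: (x3).
Count = 1.

1


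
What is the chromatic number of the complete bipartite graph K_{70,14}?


K_{70,14} is bipartite by definition: the two parts are independent sets, with every edge crossing between them.
Color all vertices in one part with color 1 and all vertices in the other part with color 2.
Since the graph has at least one edge, one color does not suffice.
Chromatic number = 2.

2


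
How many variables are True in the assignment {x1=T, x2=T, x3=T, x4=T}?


The weight is the number of variables assigned True.
True variables: x1, x2, x3, x4.
Weight = 4.

4


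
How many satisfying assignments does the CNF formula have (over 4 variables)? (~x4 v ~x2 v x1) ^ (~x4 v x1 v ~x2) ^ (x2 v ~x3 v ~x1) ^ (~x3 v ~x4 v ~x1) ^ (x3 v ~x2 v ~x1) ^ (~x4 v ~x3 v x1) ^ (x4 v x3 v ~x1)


Enumerate all 16 truth assignments over 4 variables.
Test each against every clause.
Satisfying assignments found: 7.

7


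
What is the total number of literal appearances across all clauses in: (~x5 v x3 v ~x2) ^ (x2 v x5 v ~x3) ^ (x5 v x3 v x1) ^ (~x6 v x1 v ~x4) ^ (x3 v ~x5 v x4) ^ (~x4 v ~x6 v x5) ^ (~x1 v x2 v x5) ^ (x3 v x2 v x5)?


Clause lengths: 3, 3, 3, 3, 3, 3, 3, 3.
Sum = 3 + 3 + 3 + 3 + 3 + 3 + 3 + 3 = 24.

24


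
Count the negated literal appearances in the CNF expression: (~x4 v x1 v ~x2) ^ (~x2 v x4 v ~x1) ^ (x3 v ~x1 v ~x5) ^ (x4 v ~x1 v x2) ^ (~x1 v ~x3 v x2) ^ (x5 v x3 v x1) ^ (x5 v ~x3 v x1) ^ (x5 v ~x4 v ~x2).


Scan each clause for negated literals.
Clause 1: 2 negative; Clause 2: 2 negative; Clause 3: 2 negative; Clause 4: 1 negative; Clause 5: 2 negative; Clause 6: 0 negative; Clause 7: 1 negative; Clause 8: 2 negative.
Total negative literal occurrences = 12.

12


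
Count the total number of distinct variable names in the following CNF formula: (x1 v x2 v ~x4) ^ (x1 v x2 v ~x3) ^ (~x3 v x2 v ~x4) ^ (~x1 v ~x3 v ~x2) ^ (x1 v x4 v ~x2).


Identify each distinct variable in the formula.
Variables found: x1, x2, x3, x4.
Total distinct variables = 4.

4


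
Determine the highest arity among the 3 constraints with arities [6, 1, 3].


The arities are: 6, 1, 3.
Scan for the maximum value.
Maximum arity = 6.

6


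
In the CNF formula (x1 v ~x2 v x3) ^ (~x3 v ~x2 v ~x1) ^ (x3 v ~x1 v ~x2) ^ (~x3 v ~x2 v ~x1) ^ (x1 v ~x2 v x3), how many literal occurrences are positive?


Scan each clause for unnegated literals.
Clause 1: 2 positive; Clause 2: 0 positive; Clause 3: 1 positive; Clause 4: 0 positive; Clause 5: 2 positive.
Total positive literal occurrences = 5.

5


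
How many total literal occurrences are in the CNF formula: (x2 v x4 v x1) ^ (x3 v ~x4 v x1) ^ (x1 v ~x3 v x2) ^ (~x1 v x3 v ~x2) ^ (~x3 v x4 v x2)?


Clause lengths: 3, 3, 3, 3, 3.
Sum = 3 + 3 + 3 + 3 + 3 = 15.

15


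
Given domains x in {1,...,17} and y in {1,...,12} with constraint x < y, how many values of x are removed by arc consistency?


For the constraint x < y, x needs a supporting value in y's domain.
x can be at most 11 (one less than y's maximum).
Valid x values from domain: 11 out of 17.
Pruned = 17 - 11 = 6.

6


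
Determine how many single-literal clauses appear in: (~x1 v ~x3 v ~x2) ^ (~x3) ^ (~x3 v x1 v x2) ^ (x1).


A unit clause contains exactly one literal.
Unit clauses found: (~x3), (x1).
Count = 2.

2


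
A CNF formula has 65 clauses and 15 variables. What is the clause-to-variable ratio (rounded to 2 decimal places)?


Clause-to-variable ratio = clauses / variables.
65 / 15 = 4.33.

4.33


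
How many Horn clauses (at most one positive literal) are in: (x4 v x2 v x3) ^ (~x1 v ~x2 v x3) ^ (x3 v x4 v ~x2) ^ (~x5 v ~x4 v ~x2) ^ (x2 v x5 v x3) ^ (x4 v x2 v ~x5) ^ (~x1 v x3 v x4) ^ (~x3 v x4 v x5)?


A Horn clause has at most one positive literal.
Clause 1: 3 positive lit(s) -> not Horn
Clause 2: 1 positive lit(s) -> Horn
Clause 3: 2 positive lit(s) -> not Horn
Clause 4: 0 positive lit(s) -> Horn
Clause 5: 3 positive lit(s) -> not Horn
Clause 6: 2 positive lit(s) -> not Horn
Clause 7: 2 positive lit(s) -> not Horn
Clause 8: 2 positive lit(s) -> not Horn
Total Horn clauses = 2.

2


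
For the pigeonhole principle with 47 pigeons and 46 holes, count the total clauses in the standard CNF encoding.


The PHP encoding has two parts:
1) At-least-one-hole clauses: 47 (one per pigeon, each with 46 literals).
2) At-most-one-pigeon-per-hole clauses: 46 holes * C(47,2) = 46 * 1081 = 49726.
Total clauses = 47 + 49726 = 49773.

49773


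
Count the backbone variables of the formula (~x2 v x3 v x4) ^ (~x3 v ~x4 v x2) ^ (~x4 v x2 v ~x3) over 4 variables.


Find all satisfying assignments: 12 model(s).
Check which variables have the same value in every model.
No variable is fixed across all models.
Backbone size = 0.

0


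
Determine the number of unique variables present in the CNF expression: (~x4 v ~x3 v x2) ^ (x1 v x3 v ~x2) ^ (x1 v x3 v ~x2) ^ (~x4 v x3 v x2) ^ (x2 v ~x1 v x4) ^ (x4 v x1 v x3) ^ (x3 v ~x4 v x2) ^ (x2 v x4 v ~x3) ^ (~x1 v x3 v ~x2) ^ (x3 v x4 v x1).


Identify each distinct variable in the formula.
Variables found: x1, x2, x3, x4.
Total distinct variables = 4.

4


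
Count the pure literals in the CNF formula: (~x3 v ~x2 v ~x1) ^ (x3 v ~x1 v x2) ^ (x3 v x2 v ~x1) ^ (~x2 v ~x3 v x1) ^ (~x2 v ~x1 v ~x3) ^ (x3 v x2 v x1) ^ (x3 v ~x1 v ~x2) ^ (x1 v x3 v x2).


A pure literal appears in only one polarity across all clauses.
No pure literals found.
Count = 0.

0


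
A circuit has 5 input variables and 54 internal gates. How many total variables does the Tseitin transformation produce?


The Tseitin transformation introduces one auxiliary variable per gate.
Total variables = inputs + gates = 5 + 54 = 59.

59


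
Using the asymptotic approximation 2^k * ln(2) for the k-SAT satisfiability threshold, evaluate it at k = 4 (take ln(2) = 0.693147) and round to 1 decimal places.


Using the asymptotic formula: threshold ~ 2^k * ln(2).
2^4 = 16.
16 * 0.693147 = 11.1.

11.1


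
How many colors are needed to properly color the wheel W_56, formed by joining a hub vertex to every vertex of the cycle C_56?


W_56 consists of the cycle C_56 together with a hub vertex adjacent to every cycle vertex.
The cycle C_56 needs 2 colors (even cycle -> 2).
The hub is adjacent to every cycle vertex, so it must receive a new color distinct from all of them.
Chromatic number = 2 + 1 = 3.

3


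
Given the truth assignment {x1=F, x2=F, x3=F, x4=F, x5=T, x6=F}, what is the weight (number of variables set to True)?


The weight is the number of variables assigned True.
True variables: x5.
Weight = 1.

1


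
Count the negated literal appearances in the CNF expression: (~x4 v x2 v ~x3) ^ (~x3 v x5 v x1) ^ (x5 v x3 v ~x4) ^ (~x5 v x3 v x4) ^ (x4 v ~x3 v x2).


Scan each clause for negated literals.
Clause 1: 2 negative; Clause 2: 1 negative; Clause 3: 1 negative; Clause 4: 1 negative; Clause 5: 1 negative.
Total negative literal occurrences = 6.

6


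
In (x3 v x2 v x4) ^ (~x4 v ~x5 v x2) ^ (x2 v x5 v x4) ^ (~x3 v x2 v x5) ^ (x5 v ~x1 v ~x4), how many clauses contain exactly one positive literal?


A definite clause has exactly one positive literal.
Clause 1: 3 positive -> not definite
Clause 2: 1 positive -> definite
Clause 3: 3 positive -> not definite
Clause 4: 2 positive -> not definite
Clause 5: 1 positive -> definite
Definite clause count = 2.

2


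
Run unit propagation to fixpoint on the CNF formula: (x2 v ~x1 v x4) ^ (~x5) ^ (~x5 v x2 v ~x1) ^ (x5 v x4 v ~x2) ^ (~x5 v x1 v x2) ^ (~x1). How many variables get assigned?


Unit propagation repeatedly assigns the literal in any unit clause, then simplifies.
Assignments in order: x5 = F, x1 = F.
No further unit clauses remain.
Total variables assigned = 2.

2


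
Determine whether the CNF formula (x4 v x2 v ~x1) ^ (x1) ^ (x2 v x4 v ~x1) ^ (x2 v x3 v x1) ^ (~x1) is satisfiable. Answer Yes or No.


Check all 16 possible truth assignments.
Number of satisfying assignments found: 0.
The formula is unsatisfiable.

No


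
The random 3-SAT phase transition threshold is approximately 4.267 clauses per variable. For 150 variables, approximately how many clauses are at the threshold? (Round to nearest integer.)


The 3-SAT phase transition occurs at approximately 4.267 clauses per variable.
m = 4.267 * 150 = 640.05.
Rounded to nearest integer: 640.

640


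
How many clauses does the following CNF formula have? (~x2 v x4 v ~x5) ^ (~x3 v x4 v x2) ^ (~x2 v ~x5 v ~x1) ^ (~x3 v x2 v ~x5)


Each group enclosed in parentheses joined by ^ is one clause.
Counting the conjuncts: 4 clauses.

4


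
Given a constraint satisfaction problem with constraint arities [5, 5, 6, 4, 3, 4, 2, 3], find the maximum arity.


The arities are: 5, 5, 6, 4, 3, 4, 2, 3.
Scan for the maximum value.
Maximum arity = 6.

6


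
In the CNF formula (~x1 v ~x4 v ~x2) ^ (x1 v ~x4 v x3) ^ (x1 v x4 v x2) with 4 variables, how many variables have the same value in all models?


Find all satisfying assignments: 10 model(s).
Check which variables have the same value in every model.
No variable is fixed across all models.
Backbone size = 0.

0


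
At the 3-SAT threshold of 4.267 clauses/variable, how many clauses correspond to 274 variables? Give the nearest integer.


The 3-SAT phase transition occurs at approximately 4.267 clauses per variable.
m = 4.267 * 274 = 1169.158.
Rounded to nearest integer: 1169.

1169


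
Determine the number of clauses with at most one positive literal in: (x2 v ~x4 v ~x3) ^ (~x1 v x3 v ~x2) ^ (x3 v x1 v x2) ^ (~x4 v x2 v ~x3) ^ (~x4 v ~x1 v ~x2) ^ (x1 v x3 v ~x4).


A Horn clause has at most one positive literal.
Clause 1: 1 positive lit(s) -> Horn
Clause 2: 1 positive lit(s) -> Horn
Clause 3: 3 positive lit(s) -> not Horn
Clause 4: 1 positive lit(s) -> Horn
Clause 5: 0 positive lit(s) -> Horn
Clause 6: 2 positive lit(s) -> not Horn
Total Horn clauses = 4.

4


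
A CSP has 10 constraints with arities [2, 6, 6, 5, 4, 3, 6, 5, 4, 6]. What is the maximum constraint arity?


The arities are: 2, 6, 6, 5, 4, 3, 6, 5, 4, 6.
Scan for the maximum value.
Maximum arity = 6.

6


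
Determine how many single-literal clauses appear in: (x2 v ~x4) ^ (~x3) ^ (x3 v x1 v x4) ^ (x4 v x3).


A unit clause contains exactly one literal.
Unit clauses found: (~x3).
Count = 1.

1


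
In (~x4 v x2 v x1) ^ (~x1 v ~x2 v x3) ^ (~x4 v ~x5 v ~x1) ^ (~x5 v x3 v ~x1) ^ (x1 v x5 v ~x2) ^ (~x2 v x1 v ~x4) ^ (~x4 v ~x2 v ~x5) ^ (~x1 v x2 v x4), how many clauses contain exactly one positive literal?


A definite clause has exactly one positive literal.
Clause 1: 2 positive -> not definite
Clause 2: 1 positive -> definite
Clause 3: 0 positive -> not definite
Clause 4: 1 positive -> definite
Clause 5: 2 positive -> not definite
Clause 6: 1 positive -> definite
Clause 7: 0 positive -> not definite
Clause 8: 2 positive -> not definite
Definite clause count = 3.

3


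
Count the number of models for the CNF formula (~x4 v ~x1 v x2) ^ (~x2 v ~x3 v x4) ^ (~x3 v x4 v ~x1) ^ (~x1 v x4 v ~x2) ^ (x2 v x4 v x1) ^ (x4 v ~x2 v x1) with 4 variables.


Enumerate all 16 truth assignments over 4 variables.
Test each against every clause.
Satisfying assignments found: 7.

7


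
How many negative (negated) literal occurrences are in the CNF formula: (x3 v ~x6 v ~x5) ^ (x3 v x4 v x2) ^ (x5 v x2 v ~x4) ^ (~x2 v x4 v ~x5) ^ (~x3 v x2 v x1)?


Scan each clause for negated literals.
Clause 1: 2 negative; Clause 2: 0 negative; Clause 3: 1 negative; Clause 4: 2 negative; Clause 5: 1 negative.
Total negative literal occurrences = 6.

6


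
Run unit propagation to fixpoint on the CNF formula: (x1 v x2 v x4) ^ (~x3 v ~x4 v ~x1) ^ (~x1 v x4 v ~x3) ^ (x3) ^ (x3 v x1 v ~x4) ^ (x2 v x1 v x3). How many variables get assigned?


Unit propagation repeatedly assigns the literal in any unit clause, then simplifies.
Assignments in order: x3 = T.
No further unit clauses remain.
Total variables assigned = 1.

1


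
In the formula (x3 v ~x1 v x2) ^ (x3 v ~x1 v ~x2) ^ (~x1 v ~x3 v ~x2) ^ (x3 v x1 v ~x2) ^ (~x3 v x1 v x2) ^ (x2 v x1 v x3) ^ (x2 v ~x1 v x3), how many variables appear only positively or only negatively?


A pure literal appears in only one polarity across all clauses.
No pure literals found.
Count = 0.

0


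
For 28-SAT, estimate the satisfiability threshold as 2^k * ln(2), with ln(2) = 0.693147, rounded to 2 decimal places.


Using the asymptotic formula: threshold ~ 2^k * ln(2).
2^28 = 268435456.
268435456 * 0.693147 = 186065231.02.

186065231.02


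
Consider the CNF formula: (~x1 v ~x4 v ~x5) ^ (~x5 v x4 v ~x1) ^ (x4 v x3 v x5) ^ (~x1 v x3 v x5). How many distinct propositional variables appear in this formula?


Identify each distinct variable in the formula.
Variables found: x1, x3, x4, x5.
Total distinct variables = 4.

4


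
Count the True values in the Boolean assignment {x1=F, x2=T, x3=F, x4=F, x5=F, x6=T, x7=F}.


The weight is the number of variables assigned True.
True variables: x2, x6.
Weight = 2.

2


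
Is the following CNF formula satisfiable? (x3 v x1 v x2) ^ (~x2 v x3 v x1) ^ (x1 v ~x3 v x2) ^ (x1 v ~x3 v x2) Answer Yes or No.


Check all 8 possible truth assignments.
Number of satisfying assignments found: 5.
The formula is satisfiable.

Yes


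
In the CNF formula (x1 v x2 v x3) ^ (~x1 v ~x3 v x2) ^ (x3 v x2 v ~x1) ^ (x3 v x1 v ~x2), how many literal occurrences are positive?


Scan each clause for unnegated literals.
Clause 1: 3 positive; Clause 2: 1 positive; Clause 3: 2 positive; Clause 4: 2 positive.
Total positive literal occurrences = 8.

8


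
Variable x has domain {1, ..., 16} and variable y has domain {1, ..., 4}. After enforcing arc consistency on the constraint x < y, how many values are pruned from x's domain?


For the constraint x < y, x needs a supporting value in y's domain.
x can be at most 3 (one less than y's maximum).
Valid x values from domain: 3 out of 16.
Pruned = 16 - 3 = 13.

13


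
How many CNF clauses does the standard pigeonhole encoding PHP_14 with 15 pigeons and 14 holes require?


The PHP encoding has two parts:
1) At-least-one-hole clauses: 15 (one per pigeon, each with 14 literals).
2) At-most-one-pigeon-per-hole clauses: 14 holes * C(15,2) = 14 * 105 = 1470.
Total clauses = 15 + 1470 = 1485.

1485


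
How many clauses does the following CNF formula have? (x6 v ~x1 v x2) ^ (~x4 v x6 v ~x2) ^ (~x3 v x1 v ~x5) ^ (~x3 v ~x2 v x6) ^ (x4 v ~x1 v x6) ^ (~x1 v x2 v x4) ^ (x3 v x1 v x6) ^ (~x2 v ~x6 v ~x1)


Each group enclosed in parentheses joined by ^ is one clause.
Counting the conjuncts: 8 clauses.

8


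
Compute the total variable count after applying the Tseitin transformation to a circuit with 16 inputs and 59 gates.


The Tseitin transformation introduces one auxiliary variable per gate.
Total variables = inputs + gates = 16 + 59 = 75.

75


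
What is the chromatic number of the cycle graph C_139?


An odd cycle cannot be 2-colored: alternating two colors around the cycle returns to the start with a conflict.
Since 139 is odd, three colors are required (and three suffice).
Chromatic number = 3.

3


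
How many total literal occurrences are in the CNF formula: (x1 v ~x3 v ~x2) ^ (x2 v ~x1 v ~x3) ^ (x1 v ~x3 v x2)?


Clause lengths: 3, 3, 3.
Sum = 3 + 3 + 3 = 9.

9


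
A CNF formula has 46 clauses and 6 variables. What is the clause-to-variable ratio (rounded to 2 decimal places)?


Clause-to-variable ratio = clauses / variables.
46 / 6 = 7.67.

7.67


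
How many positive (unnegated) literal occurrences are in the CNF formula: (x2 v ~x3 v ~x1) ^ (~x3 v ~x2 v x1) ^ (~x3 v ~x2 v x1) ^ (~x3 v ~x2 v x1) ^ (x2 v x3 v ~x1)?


Scan each clause for unnegated literals.
Clause 1: 1 positive; Clause 2: 1 positive; Clause 3: 1 positive; Clause 4: 1 positive; Clause 5: 2 positive.
Total positive literal occurrences = 6.

6


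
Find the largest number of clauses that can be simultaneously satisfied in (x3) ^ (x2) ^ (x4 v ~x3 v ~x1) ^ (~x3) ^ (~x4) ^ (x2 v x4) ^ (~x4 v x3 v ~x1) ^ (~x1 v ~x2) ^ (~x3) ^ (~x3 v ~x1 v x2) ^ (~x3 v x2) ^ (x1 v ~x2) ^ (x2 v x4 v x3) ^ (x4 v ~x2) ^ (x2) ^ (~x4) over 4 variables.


Enumerate all 16 truth assignments.
For each, count how many of the 16 clauses are satisfied.
The formula is not fully satisfiable, so the maximum is below 16.
Maximum simultaneously satisfiable clauses = 13.

13


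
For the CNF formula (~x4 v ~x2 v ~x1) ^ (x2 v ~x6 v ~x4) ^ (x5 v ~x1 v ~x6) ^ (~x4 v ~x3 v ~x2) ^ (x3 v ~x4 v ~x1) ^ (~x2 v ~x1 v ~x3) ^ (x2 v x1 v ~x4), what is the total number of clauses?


Each group enclosed in parentheses joined by ^ is one clause.
Counting the conjuncts: 7 clauses.

7


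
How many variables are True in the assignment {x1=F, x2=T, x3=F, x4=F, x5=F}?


The weight is the number of variables assigned True.
True variables: x2.
Weight = 1.

1


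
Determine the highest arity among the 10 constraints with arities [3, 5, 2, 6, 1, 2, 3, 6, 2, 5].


The arities are: 3, 5, 2, 6, 1, 2, 3, 6, 2, 5.
Scan for the maximum value.
Maximum arity = 6.

6


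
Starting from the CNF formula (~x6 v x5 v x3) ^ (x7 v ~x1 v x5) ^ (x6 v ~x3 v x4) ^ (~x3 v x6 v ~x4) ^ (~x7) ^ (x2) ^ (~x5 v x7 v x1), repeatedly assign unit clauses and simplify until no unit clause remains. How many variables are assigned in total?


Unit propagation repeatedly assigns the literal in any unit clause, then simplifies.
Assignments in order: x7 = F, x2 = T.
No further unit clauses remain.
Total variables assigned = 2.

2


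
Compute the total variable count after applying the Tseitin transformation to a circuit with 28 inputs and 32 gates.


The Tseitin transformation introduces one auxiliary variable per gate.
Total variables = inputs + gates = 28 + 32 = 60.

60


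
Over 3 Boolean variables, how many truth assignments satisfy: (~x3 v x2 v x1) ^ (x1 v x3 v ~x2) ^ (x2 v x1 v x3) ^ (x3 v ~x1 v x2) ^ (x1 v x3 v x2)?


Enumerate all 8 truth assignments over 3 variables.
Test each against every clause.
Satisfying assignments found: 4.

4


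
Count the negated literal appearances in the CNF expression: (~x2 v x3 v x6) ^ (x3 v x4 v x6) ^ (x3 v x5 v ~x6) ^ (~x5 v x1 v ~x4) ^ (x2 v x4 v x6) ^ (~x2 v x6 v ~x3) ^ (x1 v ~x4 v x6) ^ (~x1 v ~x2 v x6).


Scan each clause for negated literals.
Clause 1: 1 negative; Clause 2: 0 negative; Clause 3: 1 negative; Clause 4: 2 negative; Clause 5: 0 negative; Clause 6: 2 negative; Clause 7: 1 negative; Clause 8: 2 negative.
Total negative literal occurrences = 9.

9


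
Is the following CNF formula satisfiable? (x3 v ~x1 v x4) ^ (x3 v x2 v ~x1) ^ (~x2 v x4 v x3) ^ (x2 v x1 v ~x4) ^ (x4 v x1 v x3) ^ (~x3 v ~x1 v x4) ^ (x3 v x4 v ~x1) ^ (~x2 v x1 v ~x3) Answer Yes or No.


Check all 16 possible truth assignments.
Number of satisfying assignments found: 5.
The formula is satisfiable.

Yes


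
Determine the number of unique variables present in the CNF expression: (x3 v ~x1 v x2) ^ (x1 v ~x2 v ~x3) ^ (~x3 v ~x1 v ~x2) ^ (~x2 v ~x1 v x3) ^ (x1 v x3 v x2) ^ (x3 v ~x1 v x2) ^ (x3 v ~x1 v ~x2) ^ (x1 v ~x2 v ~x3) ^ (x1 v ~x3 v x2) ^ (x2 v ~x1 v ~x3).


Identify each distinct variable in the formula.
Variables found: x1, x2, x3.
Total distinct variables = 3.

3


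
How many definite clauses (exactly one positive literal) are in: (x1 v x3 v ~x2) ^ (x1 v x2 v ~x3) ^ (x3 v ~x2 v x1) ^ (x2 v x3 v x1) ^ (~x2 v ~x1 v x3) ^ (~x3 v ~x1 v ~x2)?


A definite clause has exactly one positive literal.
Clause 1: 2 positive -> not definite
Clause 2: 2 positive -> not definite
Clause 3: 2 positive -> not definite
Clause 4: 3 positive -> not definite
Clause 5: 1 positive -> definite
Clause 6: 0 positive -> not definite
Definite clause count = 1.

1


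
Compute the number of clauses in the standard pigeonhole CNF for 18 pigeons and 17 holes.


The PHP encoding has two parts:
1) At-least-one-hole clauses: 18 (one per pigeon, each with 17 literals).
2) At-most-one-pigeon-per-hole clauses: 17 holes * C(18,2) = 17 * 153 = 2601.
Total clauses = 18 + 2601 = 2619.

2619


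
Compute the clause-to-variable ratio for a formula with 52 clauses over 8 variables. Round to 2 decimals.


Clause-to-variable ratio = clauses / variables.
52 / 8 = 6.5.

6.5


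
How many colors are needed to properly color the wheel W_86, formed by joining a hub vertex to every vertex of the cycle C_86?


W_86 consists of the cycle C_86 together with a hub vertex adjacent to every cycle vertex.
The cycle C_86 needs 2 colors (even cycle -> 2).
The hub is adjacent to every cycle vertex, so it must receive a new color distinct from all of them.
Chromatic number = 2 + 1 = 3.

3


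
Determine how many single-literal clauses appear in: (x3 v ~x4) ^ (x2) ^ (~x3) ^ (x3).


A unit clause contains exactly one literal.
Unit clauses found: (x2), (~x3), (x3).
Count = 3.

3


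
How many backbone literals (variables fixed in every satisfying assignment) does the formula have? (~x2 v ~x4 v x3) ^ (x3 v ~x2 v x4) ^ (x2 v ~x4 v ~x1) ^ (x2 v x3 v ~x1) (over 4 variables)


Find all satisfying assignments: 9 model(s).
Check which variables have the same value in every model.
No variable is fixed across all models.
Backbone size = 0.

0


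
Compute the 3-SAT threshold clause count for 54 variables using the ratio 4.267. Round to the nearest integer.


The 3-SAT phase transition occurs at approximately 4.267 clauses per variable.
m = 4.267 * 54 = 230.418.
Rounded to nearest integer: 230.

230


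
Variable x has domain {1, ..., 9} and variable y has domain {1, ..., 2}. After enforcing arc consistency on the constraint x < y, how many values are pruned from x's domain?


For the constraint x < y, x needs a supporting value in y's domain.
x can be at most 1 (one less than y's maximum).
Valid x values from domain: 1 out of 9.
Pruned = 9 - 1 = 8.

8


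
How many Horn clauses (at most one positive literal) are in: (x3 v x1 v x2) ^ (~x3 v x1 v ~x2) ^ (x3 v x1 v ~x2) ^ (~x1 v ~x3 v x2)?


A Horn clause has at most one positive literal.
Clause 1: 3 positive lit(s) -> not Horn
Clause 2: 1 positive lit(s) -> Horn
Clause 3: 2 positive lit(s) -> not Horn
Clause 4: 1 positive lit(s) -> Horn
Total Horn clauses = 2.

2


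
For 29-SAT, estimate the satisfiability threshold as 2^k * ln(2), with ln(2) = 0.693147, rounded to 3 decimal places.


Using the asymptotic formula: threshold ~ 2^k * ln(2).
2^29 = 536870912.
536870912 * 0.693147 = 372130462.04.

372130462.04


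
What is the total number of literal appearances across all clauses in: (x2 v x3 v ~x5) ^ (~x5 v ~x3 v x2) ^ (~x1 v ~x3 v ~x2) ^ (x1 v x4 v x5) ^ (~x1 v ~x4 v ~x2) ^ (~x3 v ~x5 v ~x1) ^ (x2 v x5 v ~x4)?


Clause lengths: 3, 3, 3, 3, 3, 3, 3.
Sum = 3 + 3 + 3 + 3 + 3 + 3 + 3 = 21.

21


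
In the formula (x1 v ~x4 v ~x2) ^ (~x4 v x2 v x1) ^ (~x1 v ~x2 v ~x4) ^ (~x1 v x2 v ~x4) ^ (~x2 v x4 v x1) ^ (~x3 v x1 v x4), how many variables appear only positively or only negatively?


A pure literal appears in only one polarity across all clauses.
Pure literals: x3 (negative only).
Count = 1.

1


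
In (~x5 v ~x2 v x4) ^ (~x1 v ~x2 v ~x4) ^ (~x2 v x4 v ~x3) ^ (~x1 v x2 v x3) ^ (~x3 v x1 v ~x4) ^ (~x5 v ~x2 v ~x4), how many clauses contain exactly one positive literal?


A definite clause has exactly one positive literal.
Clause 1: 1 positive -> definite
Clause 2: 0 positive -> not definite
Clause 3: 1 positive -> definite
Clause 4: 2 positive -> not definite
Clause 5: 1 positive -> definite
Clause 6: 0 positive -> not definite
Definite clause count = 3.

3


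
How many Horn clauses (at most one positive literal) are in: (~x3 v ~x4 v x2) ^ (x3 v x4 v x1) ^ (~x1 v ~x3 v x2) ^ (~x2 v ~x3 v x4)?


A Horn clause has at most one positive literal.
Clause 1: 1 positive lit(s) -> Horn
Clause 2: 3 positive lit(s) -> not Horn
Clause 3: 1 positive lit(s) -> Horn
Clause 4: 1 positive lit(s) -> Horn
Total Horn clauses = 3.

3


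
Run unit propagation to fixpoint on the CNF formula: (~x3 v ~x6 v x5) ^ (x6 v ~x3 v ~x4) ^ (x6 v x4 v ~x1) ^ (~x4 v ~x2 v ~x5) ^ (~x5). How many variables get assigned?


Unit propagation repeatedly assigns the literal in any unit clause, then simplifies.
Assignments in order: x5 = F.
No further unit clauses remain.
Total variables assigned = 1.

1


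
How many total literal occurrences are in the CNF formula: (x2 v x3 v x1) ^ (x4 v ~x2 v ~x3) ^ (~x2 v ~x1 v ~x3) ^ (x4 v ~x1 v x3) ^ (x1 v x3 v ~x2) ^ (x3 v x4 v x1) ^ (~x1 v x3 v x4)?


Clause lengths: 3, 3, 3, 3, 3, 3, 3.
Sum = 3 + 3 + 3 + 3 + 3 + 3 + 3 = 21.

21


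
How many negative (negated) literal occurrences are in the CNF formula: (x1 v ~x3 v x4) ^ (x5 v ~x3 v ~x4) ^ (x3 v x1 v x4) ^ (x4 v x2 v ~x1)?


Scan each clause for negated literals.
Clause 1: 1 negative; Clause 2: 2 negative; Clause 3: 0 negative; Clause 4: 1 negative.
Total negative literal occurrences = 4.

4


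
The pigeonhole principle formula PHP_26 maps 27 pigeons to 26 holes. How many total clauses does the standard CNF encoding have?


The PHP encoding has two parts:
1) At-least-one-hole clauses: 27 (one per pigeon, each with 26 literals).
2) At-most-one-pigeon-per-hole clauses: 26 holes * C(27,2) = 26 * 351 = 9126.
Total clauses = 27 + 9126 = 9153.

9153


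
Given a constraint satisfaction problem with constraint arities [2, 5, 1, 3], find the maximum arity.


The arities are: 2, 5, 1, 3.
Scan for the maximum value.
Maximum arity = 5.

5


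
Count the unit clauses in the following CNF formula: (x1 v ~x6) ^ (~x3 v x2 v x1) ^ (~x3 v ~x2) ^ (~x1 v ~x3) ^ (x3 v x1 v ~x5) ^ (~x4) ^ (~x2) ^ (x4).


A unit clause contains exactly one literal.
Unit clauses found: (~x4), (~x2), (x4).
Count = 3.

3


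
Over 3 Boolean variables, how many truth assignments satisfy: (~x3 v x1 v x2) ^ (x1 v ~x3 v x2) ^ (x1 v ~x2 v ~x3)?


Enumerate all 8 truth assignments over 3 variables.
Test each against every clause.
Satisfying assignments found: 6.

6


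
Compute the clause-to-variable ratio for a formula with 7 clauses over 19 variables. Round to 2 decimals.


Clause-to-variable ratio = clauses / variables.
7 / 19 = 0.37.

0.37


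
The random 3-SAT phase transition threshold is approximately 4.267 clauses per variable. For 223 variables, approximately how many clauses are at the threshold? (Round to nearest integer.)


The 3-SAT phase transition occurs at approximately 4.267 clauses per variable.
m = 4.267 * 223 = 951.541.
Rounded to nearest integer: 952.

952


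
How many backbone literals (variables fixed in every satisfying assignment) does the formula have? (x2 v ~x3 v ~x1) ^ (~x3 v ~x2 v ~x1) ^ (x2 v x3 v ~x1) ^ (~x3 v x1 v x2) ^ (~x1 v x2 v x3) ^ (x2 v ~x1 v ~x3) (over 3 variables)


Find all satisfying assignments: 4 model(s).
Check which variables have the same value in every model.
No variable is fixed across all models.
Backbone size = 0.

0


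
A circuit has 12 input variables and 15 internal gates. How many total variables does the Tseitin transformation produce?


The Tseitin transformation introduces one auxiliary variable per gate.
Total variables = inputs + gates = 12 + 15 = 27.

27


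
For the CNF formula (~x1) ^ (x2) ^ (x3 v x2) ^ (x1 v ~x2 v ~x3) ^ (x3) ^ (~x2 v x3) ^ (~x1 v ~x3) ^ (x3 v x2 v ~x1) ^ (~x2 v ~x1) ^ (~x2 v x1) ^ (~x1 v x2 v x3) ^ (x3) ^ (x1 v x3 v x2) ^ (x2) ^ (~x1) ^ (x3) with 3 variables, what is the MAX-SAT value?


Enumerate all 8 truth assignments.
For each, count how many of the 16 clauses are satisfied.
The formula is not fully satisfiable, so the maximum is below 16.
Maximum simultaneously satisfiable clauses = 14.

14


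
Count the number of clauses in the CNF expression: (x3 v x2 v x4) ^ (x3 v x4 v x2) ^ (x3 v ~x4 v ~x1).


Each group enclosed in parentheses joined by ^ is one clause.
Counting the conjuncts: 3 clauses.

3


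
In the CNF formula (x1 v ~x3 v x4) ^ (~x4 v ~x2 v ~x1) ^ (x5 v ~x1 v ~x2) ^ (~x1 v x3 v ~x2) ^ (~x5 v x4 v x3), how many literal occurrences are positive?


Scan each clause for unnegated literals.
Clause 1: 2 positive; Clause 2: 0 positive; Clause 3: 1 positive; Clause 4: 1 positive; Clause 5: 2 positive.
Total positive literal occurrences = 6.

6


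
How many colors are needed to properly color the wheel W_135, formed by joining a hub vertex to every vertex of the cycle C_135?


W_135 consists of the cycle C_135 together with a hub vertex adjacent to every cycle vertex.
The cycle C_135 needs 3 colors (odd cycle -> 3).
The hub is adjacent to every cycle vertex, so it must receive a new color distinct from all of them.
Chromatic number = 3 + 1 = 4.

4


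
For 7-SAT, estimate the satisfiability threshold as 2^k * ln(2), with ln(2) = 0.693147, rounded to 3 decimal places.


Using the asymptotic formula: threshold ~ 2^k * ln(2).
2^7 = 128.
128 * 0.693147 = 88.723.

88.723


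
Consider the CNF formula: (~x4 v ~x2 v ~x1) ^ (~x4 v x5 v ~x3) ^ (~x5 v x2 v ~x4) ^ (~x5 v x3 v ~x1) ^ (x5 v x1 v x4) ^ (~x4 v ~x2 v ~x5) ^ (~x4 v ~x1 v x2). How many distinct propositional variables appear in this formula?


Identify each distinct variable in the formula.
Variables found: x1, x2, x3, x4, x5.
Total distinct variables = 5.

5


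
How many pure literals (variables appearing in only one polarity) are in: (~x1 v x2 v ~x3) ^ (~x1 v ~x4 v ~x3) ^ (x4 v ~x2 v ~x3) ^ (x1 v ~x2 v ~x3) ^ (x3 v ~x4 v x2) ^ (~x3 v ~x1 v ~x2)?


A pure literal appears in only one polarity across all clauses.
No pure literals found.
Count = 0.

0


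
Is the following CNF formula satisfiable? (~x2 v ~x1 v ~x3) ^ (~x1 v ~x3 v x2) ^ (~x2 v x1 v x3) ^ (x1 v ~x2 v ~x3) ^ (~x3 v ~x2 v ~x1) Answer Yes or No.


Check all 8 possible truth assignments.
Number of satisfying assignments found: 4.
The formula is satisfiable.

Yes


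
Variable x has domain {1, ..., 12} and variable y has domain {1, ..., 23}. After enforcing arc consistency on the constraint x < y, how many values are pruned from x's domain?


For the constraint x < y, x needs a supporting value in y's domain.
x can be at most 22 (one less than y's maximum).
Valid x values from domain: 12 out of 12.
Pruned = 12 - 12 = 0.

0


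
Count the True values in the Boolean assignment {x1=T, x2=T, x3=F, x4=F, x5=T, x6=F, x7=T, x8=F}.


The weight is the number of variables assigned True.
True variables: x1, x2, x5, x7.
Weight = 4.

4


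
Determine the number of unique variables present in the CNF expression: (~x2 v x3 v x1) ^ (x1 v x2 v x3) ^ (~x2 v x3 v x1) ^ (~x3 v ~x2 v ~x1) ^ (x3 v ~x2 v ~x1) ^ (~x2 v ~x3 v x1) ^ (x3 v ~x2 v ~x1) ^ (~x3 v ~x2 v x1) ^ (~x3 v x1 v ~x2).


Identify each distinct variable in the formula.
Variables found: x1, x2, x3.
Total distinct variables = 3.

3


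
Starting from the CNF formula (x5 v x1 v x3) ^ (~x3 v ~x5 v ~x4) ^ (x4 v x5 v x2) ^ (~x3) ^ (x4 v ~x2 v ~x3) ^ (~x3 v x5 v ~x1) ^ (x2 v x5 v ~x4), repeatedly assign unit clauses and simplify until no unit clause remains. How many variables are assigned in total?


Unit propagation repeatedly assigns the literal in any unit clause, then simplifies.
Assignments in order: x3 = F.
No further unit clauses remain.
Total variables assigned = 1.

1
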